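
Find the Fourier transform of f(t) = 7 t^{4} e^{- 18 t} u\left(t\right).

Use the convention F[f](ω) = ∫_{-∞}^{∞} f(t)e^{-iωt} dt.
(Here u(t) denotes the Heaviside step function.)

F(ω) = \frac{168}{\left(i \omega + 18\right)^{5}}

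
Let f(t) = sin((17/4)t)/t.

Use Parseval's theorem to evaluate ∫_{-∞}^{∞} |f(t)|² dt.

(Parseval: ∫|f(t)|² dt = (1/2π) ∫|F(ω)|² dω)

∫|f(t)|² dt = \frac{17 \pi}{4}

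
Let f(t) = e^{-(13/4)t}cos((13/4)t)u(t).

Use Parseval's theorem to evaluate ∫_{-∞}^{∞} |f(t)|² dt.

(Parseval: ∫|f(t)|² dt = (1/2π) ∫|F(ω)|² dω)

∫|f(t)|² dt = \frac{3}{26}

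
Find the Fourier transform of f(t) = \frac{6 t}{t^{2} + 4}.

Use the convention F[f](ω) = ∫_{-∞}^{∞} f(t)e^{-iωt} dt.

F(ω) = - 6 i \pi e^{- 2 \left|{\omega}\right|} \operatorname{sign}{\left(\omega \right)}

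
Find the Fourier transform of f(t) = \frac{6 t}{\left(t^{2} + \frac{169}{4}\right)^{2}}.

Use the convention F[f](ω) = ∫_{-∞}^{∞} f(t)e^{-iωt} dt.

F(ω) = - \frac{6 i \pi \omega e^{- \frac{13 \left|{\omega}\right|}{2}}}{13}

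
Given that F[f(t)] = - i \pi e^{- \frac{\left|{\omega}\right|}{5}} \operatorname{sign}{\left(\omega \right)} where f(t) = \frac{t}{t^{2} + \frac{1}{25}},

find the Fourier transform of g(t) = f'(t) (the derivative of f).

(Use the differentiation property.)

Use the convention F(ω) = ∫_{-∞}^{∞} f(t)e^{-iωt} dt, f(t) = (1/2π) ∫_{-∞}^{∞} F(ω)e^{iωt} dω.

F[g](ω) = \pi \omega e^{- \frac{\left|{\omega}\right|}{5}} \operatorname{sign}{\left(\omega \right)}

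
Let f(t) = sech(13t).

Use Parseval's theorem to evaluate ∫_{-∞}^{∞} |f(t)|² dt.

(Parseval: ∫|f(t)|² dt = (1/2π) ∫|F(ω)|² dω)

∫|f(t)|² dt = \frac{2}{13}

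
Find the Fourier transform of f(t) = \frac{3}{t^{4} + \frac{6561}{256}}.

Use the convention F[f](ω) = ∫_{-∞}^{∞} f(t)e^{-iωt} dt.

F(ω) = \frac{64 \pi e^{- \frac{9 \sqrt{2} \left|{\omega}\right|}{8}} \sin{\left(\frac{9 \sqrt{2} \left|{\omega}\right|}{8} + \frac{\pi}{4} \right)}}{243}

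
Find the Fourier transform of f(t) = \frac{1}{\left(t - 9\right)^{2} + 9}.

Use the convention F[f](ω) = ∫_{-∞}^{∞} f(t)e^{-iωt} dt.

F(ω) = \frac{\pi e^{- 9 i \omega - 3 \left|{\omega}\right|}}{3}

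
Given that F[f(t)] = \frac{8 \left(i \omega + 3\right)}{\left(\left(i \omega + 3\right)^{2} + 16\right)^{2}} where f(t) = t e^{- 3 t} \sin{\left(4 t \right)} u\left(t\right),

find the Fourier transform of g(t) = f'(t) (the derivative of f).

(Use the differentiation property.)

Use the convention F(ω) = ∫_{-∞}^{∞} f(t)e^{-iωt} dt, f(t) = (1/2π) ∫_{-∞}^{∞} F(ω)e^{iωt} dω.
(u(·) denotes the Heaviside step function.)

F[g](ω) = \frac{8 i \omega \left(i \omega + 3\right)}{\left(\left(i \omega + 3\right)^{2} + 16\right)^{2}}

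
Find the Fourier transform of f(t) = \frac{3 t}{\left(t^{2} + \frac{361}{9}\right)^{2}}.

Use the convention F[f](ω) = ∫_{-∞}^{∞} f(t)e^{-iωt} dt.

F(ω) = - \frac{9 i \pi \omega e^{- \frac{19 \left|{\omega}\right|}{3}}}{38}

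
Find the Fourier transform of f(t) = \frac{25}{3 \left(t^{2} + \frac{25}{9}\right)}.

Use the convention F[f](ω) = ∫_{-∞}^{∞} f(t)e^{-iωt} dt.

F(ω) = 5 \pi e^{- \frac{5 \left|{\omega}\right|}{3}}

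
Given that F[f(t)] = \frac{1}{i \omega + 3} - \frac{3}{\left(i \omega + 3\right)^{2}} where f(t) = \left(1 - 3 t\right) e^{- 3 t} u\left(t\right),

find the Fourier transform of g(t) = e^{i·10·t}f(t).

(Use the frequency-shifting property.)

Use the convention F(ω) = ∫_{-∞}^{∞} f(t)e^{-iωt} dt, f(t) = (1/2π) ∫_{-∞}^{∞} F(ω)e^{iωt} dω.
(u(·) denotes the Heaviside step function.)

F[g](ω) = \frac{i \left(10 - \omega\right)}{\omega^{2} - 2 \omega \left(10 + 3 i\right) + 91 + 60 i}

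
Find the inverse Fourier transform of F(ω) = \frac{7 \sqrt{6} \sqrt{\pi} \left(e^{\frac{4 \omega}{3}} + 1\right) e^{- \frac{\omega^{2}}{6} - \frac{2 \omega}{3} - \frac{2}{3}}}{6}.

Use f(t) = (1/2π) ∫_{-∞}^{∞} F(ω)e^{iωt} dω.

f(t) = 7 e^{- \frac{3 t^{2}}{2}} \cos{\left(2 t \right)}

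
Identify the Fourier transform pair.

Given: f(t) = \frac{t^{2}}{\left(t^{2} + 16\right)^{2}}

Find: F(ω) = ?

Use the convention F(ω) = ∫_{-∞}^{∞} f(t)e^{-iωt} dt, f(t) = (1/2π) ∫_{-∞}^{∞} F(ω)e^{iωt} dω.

F(ω) = \frac{\pi \left(1 - 4 \left|{\omega}\right|\right) e^{- 4 \left|{\omega}\right|}}{8}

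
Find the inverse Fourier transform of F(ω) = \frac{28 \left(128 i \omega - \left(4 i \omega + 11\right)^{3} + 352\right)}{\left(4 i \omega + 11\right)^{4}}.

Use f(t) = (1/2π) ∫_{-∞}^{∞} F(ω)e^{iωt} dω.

f(t) = 7 \left(t^{2} - 1\right) e^{- \frac{11 t}{4}} u\left(t\right)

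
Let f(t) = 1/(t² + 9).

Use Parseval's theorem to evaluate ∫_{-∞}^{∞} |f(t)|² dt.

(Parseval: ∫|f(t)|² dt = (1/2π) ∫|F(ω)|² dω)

∫|f(t)|² dt = \frac{\pi}{54}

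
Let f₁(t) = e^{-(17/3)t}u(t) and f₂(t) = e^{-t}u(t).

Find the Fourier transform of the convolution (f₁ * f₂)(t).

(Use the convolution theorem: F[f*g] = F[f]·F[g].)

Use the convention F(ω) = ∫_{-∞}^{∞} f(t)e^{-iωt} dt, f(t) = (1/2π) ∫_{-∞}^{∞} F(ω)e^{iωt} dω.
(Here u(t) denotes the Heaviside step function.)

F[f₁*f₂](ω) = \frac{3}{\left(i \omega + 1\right) \left(3 i \omega + 17\right)}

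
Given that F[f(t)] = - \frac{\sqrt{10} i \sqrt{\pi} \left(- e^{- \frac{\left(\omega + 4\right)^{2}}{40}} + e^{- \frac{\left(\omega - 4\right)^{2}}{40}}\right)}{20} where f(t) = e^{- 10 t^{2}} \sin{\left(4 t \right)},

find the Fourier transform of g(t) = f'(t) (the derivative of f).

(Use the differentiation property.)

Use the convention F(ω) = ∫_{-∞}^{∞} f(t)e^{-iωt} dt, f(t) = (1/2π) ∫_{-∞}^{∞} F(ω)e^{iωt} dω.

F[g](ω) = \frac{\sqrt{10} \sqrt{\pi} \omega \left(e^{\frac{2 \omega}{5}} - 1\right) e^{- \frac{\omega^{2}}{40} - \frac{\omega}{5} - \frac{2}{5}}}{20}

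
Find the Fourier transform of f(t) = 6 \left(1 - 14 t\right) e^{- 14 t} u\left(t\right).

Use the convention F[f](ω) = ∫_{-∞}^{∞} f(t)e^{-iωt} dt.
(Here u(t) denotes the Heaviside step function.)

F(ω) = \frac{6 i \omega}{- \omega^{2} + 28 i \omega + 196}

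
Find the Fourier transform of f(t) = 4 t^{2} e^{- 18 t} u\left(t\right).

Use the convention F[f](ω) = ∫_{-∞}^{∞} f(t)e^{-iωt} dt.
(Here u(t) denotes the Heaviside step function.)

F(ω) = \frac{8}{\left(i \omega + 18\right)^{3}}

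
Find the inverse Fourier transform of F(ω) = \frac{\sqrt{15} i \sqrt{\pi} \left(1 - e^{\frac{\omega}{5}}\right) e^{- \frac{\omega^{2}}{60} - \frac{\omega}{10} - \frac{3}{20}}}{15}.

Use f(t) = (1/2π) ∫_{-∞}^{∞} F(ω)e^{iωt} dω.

f(t) = 2 e^{- 15 t^{2}} \sin{\left(3 t \right)}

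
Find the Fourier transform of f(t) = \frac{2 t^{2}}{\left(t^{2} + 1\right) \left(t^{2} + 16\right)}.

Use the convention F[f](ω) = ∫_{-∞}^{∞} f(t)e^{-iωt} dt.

F(ω) = \frac{2 \pi \left(4 - e^{3 \left|{\omega}\right|}\right) e^{- 4 \left|{\omega}\right|}}{15}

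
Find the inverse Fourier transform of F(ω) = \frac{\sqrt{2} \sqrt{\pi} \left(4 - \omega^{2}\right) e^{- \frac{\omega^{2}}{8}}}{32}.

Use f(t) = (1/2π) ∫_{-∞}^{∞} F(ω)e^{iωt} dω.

f(t) = t^{2} e^{- 2 t^{2}}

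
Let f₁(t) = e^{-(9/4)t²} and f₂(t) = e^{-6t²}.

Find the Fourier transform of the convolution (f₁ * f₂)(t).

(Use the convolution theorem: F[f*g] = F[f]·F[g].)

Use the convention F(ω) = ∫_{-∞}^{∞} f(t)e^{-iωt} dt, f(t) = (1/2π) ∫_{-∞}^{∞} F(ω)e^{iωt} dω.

F[f₁*f₂](ω) = \frac{\sqrt{6} \pi e^{- \frac{11 \omega^{2}}{72}}}{9}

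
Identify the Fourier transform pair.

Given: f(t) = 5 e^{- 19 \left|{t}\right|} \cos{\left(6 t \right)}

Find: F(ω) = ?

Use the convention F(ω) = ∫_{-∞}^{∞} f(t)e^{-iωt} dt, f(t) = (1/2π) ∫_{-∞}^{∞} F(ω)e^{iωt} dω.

F(ω) = \frac{190 \left(\omega^{2} + 397\right)}{\omega^{4} + 650 \omega^{2} + 157609}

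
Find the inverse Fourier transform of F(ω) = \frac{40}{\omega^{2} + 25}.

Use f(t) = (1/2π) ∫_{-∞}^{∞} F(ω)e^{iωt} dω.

f(t) = 4 e^{- 5 \left|{t}\right|}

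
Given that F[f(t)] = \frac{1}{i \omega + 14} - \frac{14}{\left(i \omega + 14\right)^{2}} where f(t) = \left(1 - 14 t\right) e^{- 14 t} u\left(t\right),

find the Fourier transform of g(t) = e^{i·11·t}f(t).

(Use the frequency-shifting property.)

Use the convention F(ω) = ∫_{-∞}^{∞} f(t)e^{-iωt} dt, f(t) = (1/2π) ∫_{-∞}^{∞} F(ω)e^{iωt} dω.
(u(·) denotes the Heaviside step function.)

F[g](ω) = \frac{i \left(11 - \omega\right)}{\omega^{2} - 2 \omega \left(11 + 14 i\right) - 75 + 308 i}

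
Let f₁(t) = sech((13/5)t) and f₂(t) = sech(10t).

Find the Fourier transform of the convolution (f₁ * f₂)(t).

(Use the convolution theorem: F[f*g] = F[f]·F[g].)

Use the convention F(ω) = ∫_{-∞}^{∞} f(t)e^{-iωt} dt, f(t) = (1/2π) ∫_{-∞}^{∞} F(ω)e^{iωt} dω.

F[f₁*f₂](ω) = \frac{\pi^{2}}{26 \cosh{\left(\frac{\pi \omega}{20} \right)} \cosh{\left(\frac{5 \pi \omega}{26} \right)}}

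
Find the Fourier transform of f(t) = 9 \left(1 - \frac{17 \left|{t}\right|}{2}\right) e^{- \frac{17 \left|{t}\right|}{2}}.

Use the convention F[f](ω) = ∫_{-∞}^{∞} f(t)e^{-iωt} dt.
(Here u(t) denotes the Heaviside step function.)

F(ω) = \frac{4896 \omega^{2}}{\left(4 \omega^{2} + 289\right)^{2}}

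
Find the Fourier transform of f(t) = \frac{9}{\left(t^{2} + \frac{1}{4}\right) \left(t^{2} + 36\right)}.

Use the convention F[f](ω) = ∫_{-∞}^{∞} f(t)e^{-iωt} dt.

F(ω) = - \frac{6 \pi e^{- 6 \left|{\omega}\right|}}{143} + \frac{72 \pi e^{- \frac{\left|{\omega}\right|}{2}}}{143}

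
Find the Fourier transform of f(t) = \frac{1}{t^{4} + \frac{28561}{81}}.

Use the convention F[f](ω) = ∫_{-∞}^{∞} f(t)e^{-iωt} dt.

F(ω) = \frac{27 \pi e^{- \frac{13 \sqrt{2} \left|{\omega}\right|}{6}} \sin{\left(\frac{13 \sqrt{2} \left|{\omega}\right|}{6} + \frac{\pi}{4} \right)}}{2197}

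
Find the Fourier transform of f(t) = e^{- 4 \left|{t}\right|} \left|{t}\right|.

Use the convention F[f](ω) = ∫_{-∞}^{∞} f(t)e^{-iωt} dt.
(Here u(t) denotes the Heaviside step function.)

F(ω) = \frac{2 \left(16 - \omega^{2}\right)}{\left(\omega^{2} + 16\right)^{2}}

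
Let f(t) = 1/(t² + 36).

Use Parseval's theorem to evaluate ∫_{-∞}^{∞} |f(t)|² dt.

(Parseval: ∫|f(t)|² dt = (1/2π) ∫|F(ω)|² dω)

∫|f(t)|² dt = \frac{\pi}{432}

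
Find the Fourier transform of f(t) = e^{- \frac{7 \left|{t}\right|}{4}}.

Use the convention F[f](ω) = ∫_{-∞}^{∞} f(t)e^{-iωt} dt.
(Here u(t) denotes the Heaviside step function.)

F(ω) = \frac{56}{16 \omega^{2} + 49}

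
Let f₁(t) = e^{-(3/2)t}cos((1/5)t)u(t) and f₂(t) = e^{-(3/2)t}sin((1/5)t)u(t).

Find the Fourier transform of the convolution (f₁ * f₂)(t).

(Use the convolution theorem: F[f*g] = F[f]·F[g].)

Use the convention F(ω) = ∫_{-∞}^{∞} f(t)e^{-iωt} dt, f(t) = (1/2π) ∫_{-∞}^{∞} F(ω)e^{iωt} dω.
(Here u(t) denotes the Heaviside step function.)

F[f₁*f₂](ω) = \frac{1000 \left(2 i \omega + 3\right)}{\left(25 \left(2 i \omega + 3\right)^{2} + 4\right)^{2}}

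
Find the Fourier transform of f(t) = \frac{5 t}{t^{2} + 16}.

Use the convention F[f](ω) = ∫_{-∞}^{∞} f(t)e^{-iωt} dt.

F(ω) = - 5 i \pi e^{- 4 \left|{\omega}\right|} \operatorname{sign}{\left(\omega \right)}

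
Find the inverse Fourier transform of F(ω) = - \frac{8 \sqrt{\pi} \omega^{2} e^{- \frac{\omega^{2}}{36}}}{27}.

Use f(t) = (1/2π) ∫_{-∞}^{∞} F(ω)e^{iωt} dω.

f(t) = 8 \left(36 t^{2} - 2\right) e^{- 9 t^{2}}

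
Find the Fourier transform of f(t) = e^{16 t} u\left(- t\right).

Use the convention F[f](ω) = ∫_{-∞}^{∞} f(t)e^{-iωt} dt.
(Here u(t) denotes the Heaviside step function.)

F(ω) = \frac{i}{\omega + 16 i}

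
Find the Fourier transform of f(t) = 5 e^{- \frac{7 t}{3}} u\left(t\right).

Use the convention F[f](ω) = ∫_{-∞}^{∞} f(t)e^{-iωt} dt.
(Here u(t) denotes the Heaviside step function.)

F(ω) = \frac{15}{3 i \omega + 7}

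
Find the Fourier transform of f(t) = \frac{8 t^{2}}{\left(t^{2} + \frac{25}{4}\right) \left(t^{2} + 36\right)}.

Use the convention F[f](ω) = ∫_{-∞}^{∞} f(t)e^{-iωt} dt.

F(ω) = \frac{192 \pi e^{- 6 \left|{\omega}\right|}}{119} - \frac{80 \pi e^{- \frac{5 \left|{\omega}\right|}{2}}}{119}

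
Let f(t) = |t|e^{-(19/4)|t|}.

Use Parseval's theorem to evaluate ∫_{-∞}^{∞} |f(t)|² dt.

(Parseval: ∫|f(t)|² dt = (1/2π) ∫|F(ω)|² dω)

∫|f(t)|² dt = \frac{32}{6859}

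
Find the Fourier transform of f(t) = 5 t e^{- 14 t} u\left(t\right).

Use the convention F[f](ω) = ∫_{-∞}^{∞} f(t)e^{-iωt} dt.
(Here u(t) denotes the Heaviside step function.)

F(ω) = \frac{5}{\left(i \omega + 14\right)^{2}}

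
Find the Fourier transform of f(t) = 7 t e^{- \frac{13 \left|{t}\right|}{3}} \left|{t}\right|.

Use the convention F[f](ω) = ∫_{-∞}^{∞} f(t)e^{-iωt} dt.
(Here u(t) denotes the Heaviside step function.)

F(ω) = \frac{6804 i \omega \left(3 \omega^{2} - 169\right)}{\left(9 \omega^{2} + 169\right)^{3}}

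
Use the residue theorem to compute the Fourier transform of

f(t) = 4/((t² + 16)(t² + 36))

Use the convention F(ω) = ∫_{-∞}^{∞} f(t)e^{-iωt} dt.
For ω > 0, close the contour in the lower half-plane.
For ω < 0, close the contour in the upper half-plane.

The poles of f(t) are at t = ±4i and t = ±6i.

Let g(z) = f(z)e^{-iωz}; for large |z| the factor e^{-iωz} decays in the lower half-plane when ω > 0 and in the upper half-plane when ω < 0.

Case ω > 0 (lower half-plane, clockwise contour ⇒ F(ω) = -2πi·ΣRes):
  Res_{z = - 4 i} g(z) = \frac{i e^{- 4 \omega}}{40}
  Res_{z = - 6 i} g(z) = - \frac{i e^{- 6 \omega}}{60}
  F(ω) = -2πi·ΣRes = \frac{\pi \left(3 e^{2 \omega} - 2\right) e^{- 6 \omega}}{60}

Case ω < 0 (upper half-plane, counterclockwise contour ⇒ F(ω) = +2πi·ΣRes):
  Res_{z = 4 i} g(z) = - \frac{i e^{4 \omega}}{40}
  Res_{z = 6 i} g(z) = \frac{i e^{6 \omega}}{60}
  F(ω) = 2πi·ΣRes = \frac{\pi \left(3 - 2 e^{2 \omega}\right) e^{4 \omega}}{60}

Both cases combine into a single formula in |ω|:

F(ω) = \frac{\pi \left(3 e^{2 \left|{\omega}\right|} - 2\right) e^{- 6 \left|{\omega}\right|}}{60}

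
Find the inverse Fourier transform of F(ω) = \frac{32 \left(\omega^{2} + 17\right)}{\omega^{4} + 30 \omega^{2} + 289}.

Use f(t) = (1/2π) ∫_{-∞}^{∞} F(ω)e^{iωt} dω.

f(t) = 4 e^{- 4 \left|{t}\right|} \cos{\left(\left|{t}\right| \right)}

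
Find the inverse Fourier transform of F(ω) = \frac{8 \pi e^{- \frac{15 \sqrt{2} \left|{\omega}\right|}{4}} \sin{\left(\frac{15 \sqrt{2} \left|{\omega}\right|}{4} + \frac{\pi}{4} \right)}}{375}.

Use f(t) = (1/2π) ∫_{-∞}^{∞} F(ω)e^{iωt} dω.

f(t) = \frac{9}{t^{4} + \frac{50625}{16}}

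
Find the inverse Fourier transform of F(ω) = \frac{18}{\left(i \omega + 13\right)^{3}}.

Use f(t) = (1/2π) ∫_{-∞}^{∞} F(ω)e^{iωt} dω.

f(t) = 9 t^{2} e^{- 13 t} u\left(t\right)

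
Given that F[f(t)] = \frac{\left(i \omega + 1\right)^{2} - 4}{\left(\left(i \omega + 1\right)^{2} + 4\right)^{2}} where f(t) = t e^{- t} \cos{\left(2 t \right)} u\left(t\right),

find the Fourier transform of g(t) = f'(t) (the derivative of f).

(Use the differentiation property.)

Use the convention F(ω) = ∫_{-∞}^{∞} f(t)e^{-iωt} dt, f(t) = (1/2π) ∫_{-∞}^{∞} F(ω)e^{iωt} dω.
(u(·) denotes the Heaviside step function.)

F[g](ω) = \frac{i \omega \left(\left(i \omega + 1\right)^{2} - 4\right)}{\left(\left(i \omega + 1\right)^{2} + 4\right)^{2}}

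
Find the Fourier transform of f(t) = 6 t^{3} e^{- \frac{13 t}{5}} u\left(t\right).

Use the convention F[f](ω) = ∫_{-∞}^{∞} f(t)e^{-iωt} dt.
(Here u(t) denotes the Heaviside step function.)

F(ω) = \frac{22500}{\left(5 i \omega + 13\right)^{4}}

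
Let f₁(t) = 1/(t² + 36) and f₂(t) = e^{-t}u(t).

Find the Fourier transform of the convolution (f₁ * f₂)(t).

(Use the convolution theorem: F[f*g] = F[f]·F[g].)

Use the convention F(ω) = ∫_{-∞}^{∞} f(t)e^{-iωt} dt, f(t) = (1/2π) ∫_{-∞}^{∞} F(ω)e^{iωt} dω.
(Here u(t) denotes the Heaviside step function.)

F[f₁*f₂](ω) = \frac{\pi e^{- 6 \left|{\omega}\right|}}{6 \left(i \omega + 1\right)}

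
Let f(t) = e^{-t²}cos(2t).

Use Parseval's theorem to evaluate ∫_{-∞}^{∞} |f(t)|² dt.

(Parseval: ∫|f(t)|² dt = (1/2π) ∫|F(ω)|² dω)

∫|f(t)|² dt = \frac{\sqrt{2} \sqrt{\pi} \left(1 + e^{2}\right)}{4 e^{2}}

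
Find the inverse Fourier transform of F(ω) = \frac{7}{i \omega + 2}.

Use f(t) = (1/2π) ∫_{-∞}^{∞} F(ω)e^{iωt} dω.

f(t) = 7 e^{- 2 t} u\left(t\right)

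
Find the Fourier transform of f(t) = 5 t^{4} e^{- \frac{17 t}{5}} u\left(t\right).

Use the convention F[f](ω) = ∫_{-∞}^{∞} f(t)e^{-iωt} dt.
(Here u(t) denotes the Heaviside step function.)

F(ω) = \frac{375000}{\left(5 i \omega + 17\right)^{5}}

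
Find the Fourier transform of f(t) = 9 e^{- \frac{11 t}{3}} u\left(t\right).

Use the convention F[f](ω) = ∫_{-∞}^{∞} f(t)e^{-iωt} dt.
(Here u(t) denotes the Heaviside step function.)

F(ω) = \frac{27}{3 i \omega + 11}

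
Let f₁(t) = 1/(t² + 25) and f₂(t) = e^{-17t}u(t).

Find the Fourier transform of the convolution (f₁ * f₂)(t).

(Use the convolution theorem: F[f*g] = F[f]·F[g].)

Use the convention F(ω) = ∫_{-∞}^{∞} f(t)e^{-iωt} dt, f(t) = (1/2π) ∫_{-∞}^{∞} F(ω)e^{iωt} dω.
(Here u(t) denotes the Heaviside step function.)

F[f₁*f₂](ω) = \frac{\pi e^{- 5 \left|{\omega}\right|}}{5 \left(i \omega + 17\right)}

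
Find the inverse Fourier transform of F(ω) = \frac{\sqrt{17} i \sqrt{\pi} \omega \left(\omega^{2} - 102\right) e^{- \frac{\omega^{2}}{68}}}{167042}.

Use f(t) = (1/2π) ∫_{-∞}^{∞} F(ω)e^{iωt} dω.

f(t) = 4 t^{3} e^{- 17 t^{2}}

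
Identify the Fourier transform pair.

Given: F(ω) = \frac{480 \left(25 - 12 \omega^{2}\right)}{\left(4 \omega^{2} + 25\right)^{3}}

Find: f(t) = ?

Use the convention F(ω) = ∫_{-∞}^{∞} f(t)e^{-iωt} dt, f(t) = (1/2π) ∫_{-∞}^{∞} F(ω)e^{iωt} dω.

f(t) = 3 t^{2} e^{- \frac{5 \left|{t}\right|}{2}}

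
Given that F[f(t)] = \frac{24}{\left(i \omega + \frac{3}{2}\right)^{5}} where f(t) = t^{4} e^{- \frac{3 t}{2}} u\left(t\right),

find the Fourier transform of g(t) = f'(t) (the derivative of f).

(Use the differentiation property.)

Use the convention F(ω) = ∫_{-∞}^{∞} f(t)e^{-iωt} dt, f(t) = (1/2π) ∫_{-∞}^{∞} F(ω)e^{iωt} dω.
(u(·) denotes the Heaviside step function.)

F[g](ω) = \frac{768 i \omega}{\left(2 i \omega + 3\right)^{5}}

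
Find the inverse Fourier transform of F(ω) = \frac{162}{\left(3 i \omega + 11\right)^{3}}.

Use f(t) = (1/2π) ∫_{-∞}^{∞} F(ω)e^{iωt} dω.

f(t) = 3 t^{2} e^{- \frac{11 t}{3}} u\left(t\right)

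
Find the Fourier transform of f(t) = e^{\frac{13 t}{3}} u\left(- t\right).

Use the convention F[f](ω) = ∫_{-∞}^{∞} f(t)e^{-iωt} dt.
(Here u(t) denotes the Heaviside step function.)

F(ω) = - \frac{3}{3 i \omega - 13}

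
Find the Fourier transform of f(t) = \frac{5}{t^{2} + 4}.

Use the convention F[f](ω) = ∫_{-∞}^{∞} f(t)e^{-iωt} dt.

F(ω) = \frac{5 \pi e^{- 2 \left|{\omega}\right|}}{2}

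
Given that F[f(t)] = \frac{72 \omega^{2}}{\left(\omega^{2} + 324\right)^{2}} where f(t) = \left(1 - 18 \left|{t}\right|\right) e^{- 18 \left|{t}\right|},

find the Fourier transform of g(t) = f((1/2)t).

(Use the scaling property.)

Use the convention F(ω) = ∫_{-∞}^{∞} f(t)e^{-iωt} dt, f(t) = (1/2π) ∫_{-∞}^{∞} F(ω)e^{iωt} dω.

F[g](ω) = \frac{36 \omega^{2}}{\left(\omega^{2} + 81\right)^{2}}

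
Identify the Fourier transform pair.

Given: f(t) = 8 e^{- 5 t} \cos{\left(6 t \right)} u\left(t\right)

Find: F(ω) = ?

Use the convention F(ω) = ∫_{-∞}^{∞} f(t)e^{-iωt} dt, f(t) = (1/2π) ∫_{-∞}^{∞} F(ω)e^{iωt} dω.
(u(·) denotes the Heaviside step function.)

F(ω) = \frac{8 \left(i \omega + 5\right)}{\left(i \omega + 5\right)^{2} + 36}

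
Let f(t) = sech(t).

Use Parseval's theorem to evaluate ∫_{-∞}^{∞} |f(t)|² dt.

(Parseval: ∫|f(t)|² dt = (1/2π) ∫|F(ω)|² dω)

∫|f(t)|² dt = 2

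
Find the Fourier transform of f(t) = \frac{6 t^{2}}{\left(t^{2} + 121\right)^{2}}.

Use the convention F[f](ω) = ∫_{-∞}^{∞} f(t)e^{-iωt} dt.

F(ω) = \frac{3 \pi \left(1 - 11 \left|{\omega}\right|\right) e^{- 11 \left|{\omega}\right|}}{11}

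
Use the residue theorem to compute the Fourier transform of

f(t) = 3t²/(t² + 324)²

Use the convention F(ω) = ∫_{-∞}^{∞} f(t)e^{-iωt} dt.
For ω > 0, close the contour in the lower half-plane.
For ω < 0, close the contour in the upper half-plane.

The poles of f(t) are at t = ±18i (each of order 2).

Let g(z) = f(z)e^{-iωz}; for large |z| the factor e^{-iωz} decays in the lower half-plane when ω > 0 and in the upper half-plane when ω < 0.

Case ω > 0 (lower half-plane, clockwise contour ⇒ F(ω) = -2πi·ΣRes):
  Res_{z = - 18 i} g(z) = \frac{i \left(1 - 18 \omega\right) e^{- 18 \omega}}{24} (pole of order 2)
  F(ω) = -2πi·ΣRes = \frac{\pi \left(1 - 18 \omega\right) e^{- 18 \omega}}{12}

Case ω < 0 (upper half-plane, counterclockwise contour ⇒ F(ω) = +2πi·ΣRes):
  Res_{z = 18 i} g(z) = \frac{i \left(- 18 \omega - 1\right) e^{18 \omega}}{24} (pole of order 2)
  F(ω) = 2πi·ΣRes = \frac{\pi \left(18 \omega + 1\right) e^{18 \omega}}{12}

Both cases combine into a single formula in |ω|:

F(ω) = \frac{\pi \left(1 - 18 \left|{\omega}\right|\right) e^{- 18 \left|{\omega}\right|}}{12}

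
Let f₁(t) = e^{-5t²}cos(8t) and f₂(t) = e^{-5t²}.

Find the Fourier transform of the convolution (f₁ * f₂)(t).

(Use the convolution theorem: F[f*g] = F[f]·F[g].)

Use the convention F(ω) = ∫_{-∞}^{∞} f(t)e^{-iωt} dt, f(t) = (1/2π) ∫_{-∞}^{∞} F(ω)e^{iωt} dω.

F[f₁*f₂](ω) = \frac{\pi \left(e^{\frac{8 \omega}{5}} + 1\right) e^{- \frac{\omega^{2}}{10} - \frac{4 \omega}{5} - \frac{16}{5}}}{10}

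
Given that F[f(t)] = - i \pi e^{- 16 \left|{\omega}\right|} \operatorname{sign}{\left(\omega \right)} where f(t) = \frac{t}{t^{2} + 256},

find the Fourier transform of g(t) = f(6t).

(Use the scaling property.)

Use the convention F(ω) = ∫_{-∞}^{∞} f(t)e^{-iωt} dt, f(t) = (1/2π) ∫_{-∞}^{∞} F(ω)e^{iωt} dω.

F[g](ω) = - \frac{i \pi e^{- \frac{8 \left|{\omega}\right|}{3}} \operatorname{sign}{\left(\omega \right)}}{6}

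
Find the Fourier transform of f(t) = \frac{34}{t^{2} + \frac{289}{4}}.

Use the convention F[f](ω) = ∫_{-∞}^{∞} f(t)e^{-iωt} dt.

F(ω) = 4 \pi e^{- \frac{17 \left|{\omega}\right|}{2}}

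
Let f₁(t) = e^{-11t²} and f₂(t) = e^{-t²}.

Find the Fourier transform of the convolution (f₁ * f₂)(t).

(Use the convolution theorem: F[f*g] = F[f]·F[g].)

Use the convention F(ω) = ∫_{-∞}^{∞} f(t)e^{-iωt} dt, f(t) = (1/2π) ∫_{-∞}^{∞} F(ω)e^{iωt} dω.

F[f₁*f₂](ω) = \frac{\sqrt{11} \pi e^{- \frac{3 \omega^{2}}{11}}}{11}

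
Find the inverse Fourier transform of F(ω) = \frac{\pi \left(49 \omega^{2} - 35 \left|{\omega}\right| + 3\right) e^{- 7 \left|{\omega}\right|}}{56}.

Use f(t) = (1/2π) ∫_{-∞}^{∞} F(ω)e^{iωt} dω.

f(t) = \frac{t^{4}}{\left(t^{2} + 49\right)^{3}}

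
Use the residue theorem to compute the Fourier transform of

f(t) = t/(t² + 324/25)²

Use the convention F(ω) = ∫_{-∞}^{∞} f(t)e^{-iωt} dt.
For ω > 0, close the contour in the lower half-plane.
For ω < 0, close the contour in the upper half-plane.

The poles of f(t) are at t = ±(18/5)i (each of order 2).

Let g(z) = f(z)e^{-iωz}; for large |z| the factor e^{-iωz} decays in the lower half-plane when ω > 0 and in the upper half-plane when ω < 0.

Case ω > 0 (lower half-plane, clockwise contour ⇒ F(ω) = -2πi·ΣRes):
  Res_{z = - \frac{18 i}{5}} g(z) = \frac{5 \omega e^{- \frac{18 \omega}{5}}}{72} (pole of order 2)
  F(ω) = -2πi·ΣRes = - \frac{5 i \pi \omega e^{- \frac{18 \omega}{5}}}{36}

Case ω < 0 (upper half-plane, counterclockwise contour ⇒ F(ω) = +2πi·ΣRes):
  Res_{z = \frac{18 i}{5}} g(z) = - \frac{5 \omega e^{\frac{18 \omega}{5}}}{72} (pole of order 2)
  F(ω) = 2πi·ΣRes = - \frac{5 i \pi \omega e^{\frac{18 \omega}{5}}}{36}

Both cases combine into a single formula in |ω|:

F(ω) = - \frac{5 i \pi \omega e^{- \frac{18 \left|{\omega}\right|}{5}}}{36}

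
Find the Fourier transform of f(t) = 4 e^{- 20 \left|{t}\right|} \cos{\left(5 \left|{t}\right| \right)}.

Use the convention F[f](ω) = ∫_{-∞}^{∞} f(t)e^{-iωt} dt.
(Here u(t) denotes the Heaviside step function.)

F(ω) = \frac{160 \left(\omega^{2} + 425\right)}{\omega^{4} + 750 \omega^{2} + 180625}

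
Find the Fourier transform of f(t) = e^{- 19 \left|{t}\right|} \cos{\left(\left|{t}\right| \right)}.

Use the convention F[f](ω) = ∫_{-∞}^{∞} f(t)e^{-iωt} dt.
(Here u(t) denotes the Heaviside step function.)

F(ω) = \frac{38 \left(\omega^{2} + 362\right)}{\omega^{4} + 720 \omega^{2} + 131044}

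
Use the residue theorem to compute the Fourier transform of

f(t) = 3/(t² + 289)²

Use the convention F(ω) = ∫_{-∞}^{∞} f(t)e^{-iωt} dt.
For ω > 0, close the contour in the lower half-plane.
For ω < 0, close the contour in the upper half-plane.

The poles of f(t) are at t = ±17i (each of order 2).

Let g(z) = f(z)e^{-iωz}; for large |z| the factor e^{-iωz} decays in the lower half-plane when ω > 0 and in the upper half-plane when ω < 0.

Case ω > 0 (lower half-plane, clockwise contour ⇒ F(ω) = -2πi·ΣRes):
  Res_{z = - 17 i} g(z) = \frac{3 i \left(17 \omega + 1\right) e^{- 17 \omega}}{19652} (pole of order 2)
  F(ω) = -2πi·ΣRes = \frac{3 \pi \left(17 \omega + 1\right) e^{- 17 \omega}}{9826}

Case ω < 0 (upper half-plane, counterclockwise contour ⇒ F(ω) = +2πi·ΣRes):
  Res_{z = 17 i} g(z) = \frac{3 i \left(17 \omega - 1\right) e^{17 \omega}}{19652} (pole of order 2)
  F(ω) = 2πi·ΣRes = \frac{3 \pi \left(1 - 17 \omega\right) e^{17 \omega}}{9826}

Both cases combine into a single formula in |ω|:

F(ω) = \frac{3 \pi \left(17 \left|{\omega}\right| + 1\right) e^{- 17 \left|{\omega}\right|}}{9826}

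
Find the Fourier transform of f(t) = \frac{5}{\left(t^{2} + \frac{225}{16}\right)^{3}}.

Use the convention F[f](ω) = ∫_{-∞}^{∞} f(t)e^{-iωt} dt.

F(ω) = \frac{8 \pi \left(75 \omega^{2} + 60 \left|{\omega}\right| + 16\right) e^{- \frac{15 \left|{\omega}\right|}{4}}}{50625}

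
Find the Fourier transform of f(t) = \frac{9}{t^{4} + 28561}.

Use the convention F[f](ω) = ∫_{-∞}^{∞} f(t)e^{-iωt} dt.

F(ω) = \frac{9 \pi e^{- \frac{13 \sqrt{2} \left|{\omega}\right|}{2}} \sin{\left(\frac{13 \sqrt{2} \left|{\omega}\right|}{2} + \frac{\pi}{4} \right)}}{2197}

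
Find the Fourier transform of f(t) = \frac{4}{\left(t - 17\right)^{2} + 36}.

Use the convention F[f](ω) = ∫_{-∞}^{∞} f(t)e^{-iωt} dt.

F(ω) = \frac{2 \pi e^{- 17 i \omega - 6 \left|{\omega}\right|}}{3}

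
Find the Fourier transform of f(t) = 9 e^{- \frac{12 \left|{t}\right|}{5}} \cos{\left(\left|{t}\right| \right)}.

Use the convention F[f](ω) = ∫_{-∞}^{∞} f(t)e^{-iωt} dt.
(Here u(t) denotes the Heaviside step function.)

F(ω) = \frac{1080 \left(25 \omega^{2} + 169\right)}{625 \omega^{4} + 5950 \omega^{2} + 28561}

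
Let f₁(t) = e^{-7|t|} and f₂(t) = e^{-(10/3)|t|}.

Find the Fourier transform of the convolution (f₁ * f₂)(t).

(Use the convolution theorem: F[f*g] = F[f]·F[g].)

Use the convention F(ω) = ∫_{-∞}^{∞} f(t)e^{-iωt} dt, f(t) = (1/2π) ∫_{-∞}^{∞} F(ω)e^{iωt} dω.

F[f₁*f₂](ω) = \frac{840}{\left(\omega^{2} + 49\right) \left(9 \omega^{2} + 100\right)}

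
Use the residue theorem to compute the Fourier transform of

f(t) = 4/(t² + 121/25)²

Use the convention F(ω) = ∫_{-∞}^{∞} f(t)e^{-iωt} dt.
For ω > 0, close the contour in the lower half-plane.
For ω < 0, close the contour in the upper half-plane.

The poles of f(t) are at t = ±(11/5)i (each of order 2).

Let g(z) = f(z)e^{-iωz}; for large |z| the factor e^{-iωz} decays in the lower half-plane when ω > 0 and in the upper half-plane when ω < 0.

Case ω > 0 (lower half-plane, clockwise contour ⇒ F(ω) = -2πi·ΣRes):
  Res_{z = - \frac{11 i}{5}} g(z) = \frac{25 i \left(11 \omega + 5\right) e^{- \frac{11 \omega}{5}}}{1331} (pole of order 2)
  F(ω) = -2πi·ΣRes = \frac{50 \pi \left(11 \omega + 5\right) e^{- \frac{11 \omega}{5}}}{1331}

Case ω < 0 (upper half-plane, counterclockwise contour ⇒ F(ω) = +2πi·ΣRes):
  Res_{z = \frac{11 i}{5}} g(z) = \frac{25 i \left(11 \omega - 5\right) e^{\frac{11 \omega}{5}}}{1331} (pole of order 2)
  F(ω) = 2πi·ΣRes = \frac{50 \pi \left(5 - 11 \omega\right) e^{\frac{11 \omega}{5}}}{1331}

Both cases combine into a single formula in |ω|:

F(ω) = \frac{50 \pi \left(11 \left|{\omega}\right| + 5\right) e^{- \frac{11 \left|{\omega}\right|}{5}}}{1331}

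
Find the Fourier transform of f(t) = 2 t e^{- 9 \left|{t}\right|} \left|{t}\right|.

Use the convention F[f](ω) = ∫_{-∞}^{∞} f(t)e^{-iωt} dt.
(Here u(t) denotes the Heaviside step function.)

F(ω) = \frac{8 i \omega \left(\omega^{2} - 243\right)}{\left(\omega^{2} + 81\right)^{3}}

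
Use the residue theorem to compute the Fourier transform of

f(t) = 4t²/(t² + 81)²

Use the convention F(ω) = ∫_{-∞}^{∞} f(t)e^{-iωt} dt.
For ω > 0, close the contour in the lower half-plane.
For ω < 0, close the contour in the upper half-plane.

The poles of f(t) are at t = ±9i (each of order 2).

Let g(z) = f(z)e^{-iωz}; for large |z| the factor e^{-iωz} decays in the lower half-plane when ω > 0 and in the upper half-plane when ω < 0.

Case ω > 0 (lower half-plane, clockwise contour ⇒ F(ω) = -2πi·ΣRes):
  Res_{z = - 9 i} g(z) = i \left(\frac{1}{9} - \omega\right) e^{- 9 \omega} (pole of order 2)
  F(ω) = -2πi·ΣRes = \frac{2 \pi \left(1 - 9 \omega\right) e^{- 9 \omega}}{9}

Case ω < 0 (upper half-plane, counterclockwise contour ⇒ F(ω) = +2πi·ΣRes):
  Res_{z = 9 i} g(z) = i \left(- \omega - \frac{1}{9}\right) e^{9 \omega} (pole of order 2)
  F(ω) = 2πi·ΣRes = \frac{2 \pi \left(9 \omega + 1\right) e^{9 \omega}}{9}

Both cases combine into a single formula in |ω|:

F(ω) = \frac{2 \pi \left(1 - 9 \left|{\omega}\right|\right) e^{- 9 \left|{\omega}\right|}}{9}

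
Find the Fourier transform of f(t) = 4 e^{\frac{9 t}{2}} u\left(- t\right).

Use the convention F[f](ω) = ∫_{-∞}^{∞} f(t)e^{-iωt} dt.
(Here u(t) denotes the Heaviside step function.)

F(ω) = - \frac{8}{2 i \omega - 9}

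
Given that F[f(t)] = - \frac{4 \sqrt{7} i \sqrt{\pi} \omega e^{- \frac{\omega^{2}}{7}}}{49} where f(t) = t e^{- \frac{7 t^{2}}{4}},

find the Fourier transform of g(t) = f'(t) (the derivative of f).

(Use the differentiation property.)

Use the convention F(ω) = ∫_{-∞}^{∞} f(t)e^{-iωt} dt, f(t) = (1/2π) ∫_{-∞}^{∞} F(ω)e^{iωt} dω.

F[g](ω) = \frac{4 \sqrt{7} \sqrt{\pi} \omega^{2} e^{- \frac{\omega^{2}}{7}}}{49}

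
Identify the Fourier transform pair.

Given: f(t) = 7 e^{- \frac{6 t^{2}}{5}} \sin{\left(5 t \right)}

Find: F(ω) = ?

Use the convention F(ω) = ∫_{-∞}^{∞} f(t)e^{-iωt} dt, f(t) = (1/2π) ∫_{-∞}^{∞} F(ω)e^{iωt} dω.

F(ω) = \frac{7 \sqrt{30} i \sqrt{\pi} \left(1 - e^{\frac{25 \omega}{6}}\right) e^{- \frac{5 \omega^{2}}{24} - \frac{25 \omega}{12} - \frac{125}{24}}}{12}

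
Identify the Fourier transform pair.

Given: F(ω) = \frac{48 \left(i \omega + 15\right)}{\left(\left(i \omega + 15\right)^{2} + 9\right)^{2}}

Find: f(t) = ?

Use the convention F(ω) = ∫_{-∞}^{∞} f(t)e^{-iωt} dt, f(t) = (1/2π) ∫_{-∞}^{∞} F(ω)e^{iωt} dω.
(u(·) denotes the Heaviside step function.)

f(t) = 8 t e^{- 15 t} \sin{\left(3 t \right)} u\left(t\right)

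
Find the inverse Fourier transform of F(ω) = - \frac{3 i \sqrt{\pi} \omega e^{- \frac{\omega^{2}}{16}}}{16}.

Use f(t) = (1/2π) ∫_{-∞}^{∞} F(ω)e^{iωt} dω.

f(t) = 3 t e^{- 4 t^{2}}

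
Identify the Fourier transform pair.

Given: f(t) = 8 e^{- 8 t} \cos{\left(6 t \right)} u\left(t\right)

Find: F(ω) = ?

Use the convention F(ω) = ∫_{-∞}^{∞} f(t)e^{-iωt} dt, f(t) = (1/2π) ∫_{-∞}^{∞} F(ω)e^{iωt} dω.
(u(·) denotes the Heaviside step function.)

F(ω) = \frac{8 \left(i \omega + 8\right)}{\left(i \omega + 8\right)^{2} + 36}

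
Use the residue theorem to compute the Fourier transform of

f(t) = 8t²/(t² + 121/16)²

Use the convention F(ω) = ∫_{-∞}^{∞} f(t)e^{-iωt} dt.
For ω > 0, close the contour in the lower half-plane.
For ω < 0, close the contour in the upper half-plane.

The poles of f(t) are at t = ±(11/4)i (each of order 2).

Let g(z) = f(z)e^{-iωz}; for large |z| the factor e^{-iωz} decays in the lower half-plane when ω > 0 and in the upper half-plane when ω < 0.

Case ω > 0 (lower half-plane, clockwise contour ⇒ F(ω) = -2πi·ΣRes):
  Res_{z = - \frac{11 i}{4}} g(z) = i \left(\frac{8}{11} - 2 \omega\right) e^{- \frac{11 \omega}{4}} (pole of order 2)
  F(ω) = -2πi·ΣRes = \frac{4 \pi \left(4 - 11 \omega\right) e^{- \frac{11 \omega}{4}}}{11}

Case ω < 0 (upper half-plane, counterclockwise contour ⇒ F(ω) = +2πi·ΣRes):
  Res_{z = \frac{11 i}{4}} g(z) = i \left(- 2 \omega - \frac{8}{11}\right) e^{\frac{11 \omega}{4}} (pole of order 2)
  F(ω) = 2πi·ΣRes = \frac{4 \pi \left(11 \omega + 4\right) e^{\frac{11 \omega}{4}}}{11}

Both cases combine into a single formula in |ω|:

F(ω) = \frac{4 \pi \left(4 - 11 \left|{\omega}\right|\right) e^{- \frac{11 \left|{\omega}\right|}{4}}}{11}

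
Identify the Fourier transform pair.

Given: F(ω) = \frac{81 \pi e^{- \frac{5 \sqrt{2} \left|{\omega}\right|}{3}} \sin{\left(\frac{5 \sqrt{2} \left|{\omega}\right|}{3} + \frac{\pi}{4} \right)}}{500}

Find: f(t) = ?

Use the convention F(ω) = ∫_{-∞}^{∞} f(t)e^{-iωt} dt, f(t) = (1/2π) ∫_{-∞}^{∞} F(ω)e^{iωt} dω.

f(t) = \frac{6}{t^{4} + \frac{10000}{81}}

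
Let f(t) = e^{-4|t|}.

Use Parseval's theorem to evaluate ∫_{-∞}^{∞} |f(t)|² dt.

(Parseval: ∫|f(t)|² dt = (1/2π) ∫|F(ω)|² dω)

∫|f(t)|² dt = \frac{1}{4}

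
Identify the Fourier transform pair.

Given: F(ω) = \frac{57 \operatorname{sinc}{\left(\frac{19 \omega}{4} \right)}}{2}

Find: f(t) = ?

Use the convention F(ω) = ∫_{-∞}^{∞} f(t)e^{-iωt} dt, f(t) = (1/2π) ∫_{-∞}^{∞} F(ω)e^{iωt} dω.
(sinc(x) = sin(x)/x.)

f(t) = 3 \left(\begin{cases} 1 & \text{for}\: \left|{t}\right| < \frac{19}{4} \\0 & \text{otherwise} \end{cases}\right)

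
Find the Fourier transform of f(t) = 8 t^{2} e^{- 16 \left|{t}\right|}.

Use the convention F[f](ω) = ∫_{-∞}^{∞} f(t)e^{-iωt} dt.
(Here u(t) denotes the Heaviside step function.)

F(ω) = \frac{512 \left(256 - 3 \omega^{2}\right)}{\left(\omega^{2} + 256\right)^{3}}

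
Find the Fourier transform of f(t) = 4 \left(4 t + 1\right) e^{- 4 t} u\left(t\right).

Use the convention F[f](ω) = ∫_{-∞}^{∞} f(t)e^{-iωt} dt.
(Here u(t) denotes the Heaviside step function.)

F(ω) = \frac{4 \left(- i \omega - 8\right)}{\omega^{2} - 8 i \omega - 16}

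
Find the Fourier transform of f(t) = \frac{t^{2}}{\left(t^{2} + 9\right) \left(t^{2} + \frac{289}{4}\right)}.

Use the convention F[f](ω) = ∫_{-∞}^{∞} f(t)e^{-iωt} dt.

F(ω) = - \frac{12 \pi e^{- 3 \left|{\omega}\right|}}{253} + \frac{34 \pi e^{- \frac{17 \left|{\omega}\right|}{2}}}{253}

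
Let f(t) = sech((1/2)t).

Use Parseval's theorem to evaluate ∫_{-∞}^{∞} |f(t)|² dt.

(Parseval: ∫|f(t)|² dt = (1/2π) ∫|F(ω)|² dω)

∫|f(t)|² dt = 4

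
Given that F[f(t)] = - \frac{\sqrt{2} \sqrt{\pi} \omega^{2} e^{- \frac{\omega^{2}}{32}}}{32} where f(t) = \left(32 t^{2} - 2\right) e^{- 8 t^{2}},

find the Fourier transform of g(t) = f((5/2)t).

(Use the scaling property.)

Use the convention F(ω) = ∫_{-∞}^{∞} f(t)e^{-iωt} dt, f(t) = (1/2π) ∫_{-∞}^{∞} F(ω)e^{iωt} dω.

F[g](ω) = - \frac{\sqrt{2} \sqrt{\pi} \omega^{2} e^{- \frac{\omega^{2}}{200}}}{500}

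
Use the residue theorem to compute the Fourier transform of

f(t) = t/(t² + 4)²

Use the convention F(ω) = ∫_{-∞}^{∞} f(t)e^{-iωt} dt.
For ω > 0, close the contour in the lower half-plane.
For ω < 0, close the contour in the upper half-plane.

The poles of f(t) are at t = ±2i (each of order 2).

Let g(z) = f(z)e^{-iωz}; for large |z| the factor e^{-iωz} decays in the lower half-plane when ω > 0 and in the upper half-plane when ω < 0.

Case ω > 0 (lower half-plane, clockwise contour ⇒ F(ω) = -2πi·ΣRes):
  Res_{z = - 2 i} g(z) = \frac{\omega e^{- 2 \omega}}{8} (pole of order 2)
  F(ω) = -2πi·ΣRes = - \frac{i \pi \omega e^{- 2 \omega}}{4}

Case ω < 0 (upper half-plane, counterclockwise contour ⇒ F(ω) = +2πi·ΣRes):
  Res_{z = 2 i} g(z) = - \frac{\omega e^{2 \omega}}{8} (pole of order 2)
  F(ω) = 2πi·ΣRes = - \frac{i \pi \omega e^{2 \omega}}{4}

Both cases combine into a single formula in |ω|:

F(ω) = - \frac{i \pi \omega e^{- 2 \left|{\omega}\right|}}{4}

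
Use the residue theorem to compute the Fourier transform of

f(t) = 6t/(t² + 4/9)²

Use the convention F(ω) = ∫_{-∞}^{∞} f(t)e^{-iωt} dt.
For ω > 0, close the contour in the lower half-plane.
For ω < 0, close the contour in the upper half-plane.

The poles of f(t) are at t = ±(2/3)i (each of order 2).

Let g(z) = f(z)e^{-iωz}; for large |z| the factor e^{-iωz} decays in the lower half-plane when ω > 0 and in the upper half-plane when ω < 0.

Case ω > 0 (lower half-plane, clockwise contour ⇒ F(ω) = -2πi·ΣRes):
  Res_{z = - \frac{2 i}{3}} g(z) = \frac{9 \omega e^{- \frac{2 \omega}{3}}}{4} (pole of order 2)
  F(ω) = -2πi·ΣRes = - \frac{9 i \pi \omega e^{- \frac{2 \omega}{3}}}{2}

Case ω < 0 (upper half-plane, counterclockwise contour ⇒ F(ω) = +2πi·ΣRes):
  Res_{z = \frac{2 i}{3}} g(z) = - \frac{9 \omega e^{\frac{2 \omega}{3}}}{4} (pole of order 2)
  F(ω) = 2πi·ΣRes = - \frac{9 i \pi \omega e^{\frac{2 \omega}{3}}}{2}

Both cases combine into a single formula in |ω|:

F(ω) = - \frac{9 i \pi \omega e^{- \frac{2 \left|{\omega}\right|}{3}}}{2}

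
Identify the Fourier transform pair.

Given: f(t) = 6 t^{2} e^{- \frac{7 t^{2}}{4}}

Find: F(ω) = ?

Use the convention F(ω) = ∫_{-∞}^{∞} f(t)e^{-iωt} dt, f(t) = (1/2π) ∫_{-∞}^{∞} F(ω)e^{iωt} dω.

F(ω) = \frac{24 \sqrt{7} \sqrt{\pi} \left(7 - 2 \omega^{2}\right) e^{- \frac{\omega^{2}}{7}}}{343}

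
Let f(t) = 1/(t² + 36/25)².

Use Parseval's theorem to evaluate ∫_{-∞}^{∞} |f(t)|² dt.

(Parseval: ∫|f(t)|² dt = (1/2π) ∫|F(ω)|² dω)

∫|f(t)|² dt = \frac{390625 \pi}{4478976}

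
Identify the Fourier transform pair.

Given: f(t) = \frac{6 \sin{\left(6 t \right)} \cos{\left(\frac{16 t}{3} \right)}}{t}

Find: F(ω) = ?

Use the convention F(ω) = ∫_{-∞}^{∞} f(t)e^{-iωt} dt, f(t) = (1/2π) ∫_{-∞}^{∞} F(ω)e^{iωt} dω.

F(ω) = \begin{cases} 6 \pi & \text{for}\: \omega > - \frac{2}{3} \wedge \omega < \frac{2}{3} \\3 \pi & \text{for}\: \omega > - \frac{34}{3} \wedge \omega < \frac{34}{3} \\0 & \text{otherwise} \end{cases}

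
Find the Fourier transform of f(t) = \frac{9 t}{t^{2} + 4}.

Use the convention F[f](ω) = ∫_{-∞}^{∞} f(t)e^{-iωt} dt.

F(ω) = - 9 i \pi e^{- 2 \left|{\omega}\right|} \operatorname{sign}{\left(\omega \right)}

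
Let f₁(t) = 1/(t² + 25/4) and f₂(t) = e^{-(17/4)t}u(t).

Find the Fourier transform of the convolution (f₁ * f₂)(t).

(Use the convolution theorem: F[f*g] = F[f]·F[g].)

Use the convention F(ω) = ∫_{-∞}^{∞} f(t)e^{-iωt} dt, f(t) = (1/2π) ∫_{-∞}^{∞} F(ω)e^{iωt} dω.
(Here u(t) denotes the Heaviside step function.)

F[f₁*f₂](ω) = \frac{8 \pi e^{- \frac{5 \left|{\omega}\right|}{2}}}{5 \left(4 i \omega + 17\right)}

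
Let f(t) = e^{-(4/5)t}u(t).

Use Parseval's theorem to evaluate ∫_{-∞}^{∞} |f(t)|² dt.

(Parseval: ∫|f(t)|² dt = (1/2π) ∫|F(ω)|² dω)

∫|f(t)|² dt = \frac{5}{8}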